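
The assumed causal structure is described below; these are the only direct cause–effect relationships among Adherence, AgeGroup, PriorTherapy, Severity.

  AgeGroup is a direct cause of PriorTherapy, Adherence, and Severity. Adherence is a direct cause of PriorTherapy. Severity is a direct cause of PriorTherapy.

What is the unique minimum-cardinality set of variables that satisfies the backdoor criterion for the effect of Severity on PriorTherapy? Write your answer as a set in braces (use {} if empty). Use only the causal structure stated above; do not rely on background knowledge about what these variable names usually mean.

Variables eligible for adjustment (non-descendants of Severity, excluding Severity and PriorTherapy): {Adherence, AgeGroup}.
Backdoor paths from Severity to PriorTherapy:
  P1: Severity <- AgeGroup -> Adherence -> PriorTherapy
  P2: Severity <- AgeGroup -> PriorTherapy
The empty set is not sufficient: P1 (Severity <- AgeGroup -> Adherence -> PriorTherapy) has no collider blocking it and no conditioned non-collider, so it is open.
Try {AgeGroup}:
  P1: blocked at fork node AgeGroup ∈ conditioning set.
  P2: blocked at fork node AgeGroup ∈ conditioning set.
{AgeGroup} contains no descendant of Severity and blocks every backdoor path.
No other singleton works — e.g. {Adherence} leaves P2 open — so {AgeGroup} is the unique smallest valid adjustment set.

{AgeGroup}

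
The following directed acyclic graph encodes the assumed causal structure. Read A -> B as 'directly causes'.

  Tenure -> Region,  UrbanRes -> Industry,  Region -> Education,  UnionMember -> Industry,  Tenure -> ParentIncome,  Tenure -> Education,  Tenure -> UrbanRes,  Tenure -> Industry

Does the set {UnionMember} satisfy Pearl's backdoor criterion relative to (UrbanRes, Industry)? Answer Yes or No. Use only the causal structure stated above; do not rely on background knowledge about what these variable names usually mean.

Backdoor paths from UrbanRes to Industry (paths whose first edge points into UrbanRes):
  P1: UrbanRes <- Tenure -> Industry
Condition 1 (no descendant of UrbanRes in the set): holds — descendants of UrbanRes are {Industry}; none are in {UnionMember}.
Condition 2 (every backdoor path blocked by {UnionMember}):
  P1: open — no interior node is in the conditioning set.
{UnionMember} does not satisfy the backdoor criterion.

No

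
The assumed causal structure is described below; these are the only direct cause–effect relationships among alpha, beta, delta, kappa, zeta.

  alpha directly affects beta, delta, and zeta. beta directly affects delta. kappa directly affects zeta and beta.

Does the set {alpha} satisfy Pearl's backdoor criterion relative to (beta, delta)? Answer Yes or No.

Backdoor paths from beta to delta (paths whose first edge points into beta):
  P1: beta <- kappa -> zeta <- alpha -> delta
  P2: beta <- alpha -> delta
Condition 1 (no descendant of beta in the set): holds — descendants of beta are {delta}; none are in {alpha}.
Condition 2 (every backdoor path blocked by {alpha}):
  P1: blocked at collider zeta (neither it nor any descendant is in the conditioning set).
  P2: blocked at fork node alpha ∈ conditioning set.
{alpha} satisfies the backdoor criterion.

Yes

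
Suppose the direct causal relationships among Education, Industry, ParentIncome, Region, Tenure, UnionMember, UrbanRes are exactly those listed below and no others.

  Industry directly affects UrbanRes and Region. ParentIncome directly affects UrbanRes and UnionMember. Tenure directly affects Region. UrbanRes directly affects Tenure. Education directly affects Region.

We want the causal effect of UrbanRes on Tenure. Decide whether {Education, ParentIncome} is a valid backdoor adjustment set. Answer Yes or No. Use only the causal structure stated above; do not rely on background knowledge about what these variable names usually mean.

Yes

Backdoor paths from UrbanRes to Tenure (paths whose first edge points into UrbanRes):
  P1: UrbanRes <- Industry -> Region <- Tenure
Condition 1 (no descendant of UrbanRes in the set): holds — descendants of UrbanRes are {Region, Tenure}; none are in {Education, ParentIncome}.
Condition 2 (every backdoor path blocked by {Education, ParentIncome}):
  P1: blocked at collider Region (neither it nor any descendant is in the conditioning set).
{Education, ParentIncome} satisfies the backdoor criterion.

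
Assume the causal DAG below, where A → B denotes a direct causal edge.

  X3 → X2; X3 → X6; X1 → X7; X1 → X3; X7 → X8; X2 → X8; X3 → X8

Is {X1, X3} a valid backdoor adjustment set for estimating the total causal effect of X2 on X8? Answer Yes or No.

Backdoor paths from X2 to X8 (paths whose first edge points into X2):
  P1: X2 <- X3 <- X1 -> X7 -> X8
  P2: X2 <- X3 -> X8
Condition 1 (no descendant of X2 in the set): holds — descendants of X2 are {X8}; none are in {X1, X3}.
Condition 2 (every backdoor path blocked by {X1, X3}):
  P1: blocked at chain node X3 ∈ conditioning set.
  P2: blocked at fork node X3 ∈ conditioning set.
{X1, X3} satisfies the backdoor criterion.

Yes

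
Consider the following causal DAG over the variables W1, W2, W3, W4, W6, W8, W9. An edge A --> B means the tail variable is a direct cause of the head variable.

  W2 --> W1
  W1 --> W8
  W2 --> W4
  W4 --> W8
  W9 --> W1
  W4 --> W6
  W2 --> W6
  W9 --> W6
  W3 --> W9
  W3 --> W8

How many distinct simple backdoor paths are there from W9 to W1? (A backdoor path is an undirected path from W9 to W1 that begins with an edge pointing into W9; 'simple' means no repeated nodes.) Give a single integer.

A backdoor path from W9 to W1 is any simple undirected path whose first edge points into W9 (i.e. leaves W9 via a parent).
Parents of W9: {W3}.
Enumerating:
  P1: W9 <- W3 -> W8 <- W4 <- W2 -> W1
  P2: W9 <- W3 -> W8 <- W4 -> W6 <- W2 -> W1
  P3: W9 <- W3 -> W8 <- W1
That exhausts the simple backdoor paths. Count: 3.

3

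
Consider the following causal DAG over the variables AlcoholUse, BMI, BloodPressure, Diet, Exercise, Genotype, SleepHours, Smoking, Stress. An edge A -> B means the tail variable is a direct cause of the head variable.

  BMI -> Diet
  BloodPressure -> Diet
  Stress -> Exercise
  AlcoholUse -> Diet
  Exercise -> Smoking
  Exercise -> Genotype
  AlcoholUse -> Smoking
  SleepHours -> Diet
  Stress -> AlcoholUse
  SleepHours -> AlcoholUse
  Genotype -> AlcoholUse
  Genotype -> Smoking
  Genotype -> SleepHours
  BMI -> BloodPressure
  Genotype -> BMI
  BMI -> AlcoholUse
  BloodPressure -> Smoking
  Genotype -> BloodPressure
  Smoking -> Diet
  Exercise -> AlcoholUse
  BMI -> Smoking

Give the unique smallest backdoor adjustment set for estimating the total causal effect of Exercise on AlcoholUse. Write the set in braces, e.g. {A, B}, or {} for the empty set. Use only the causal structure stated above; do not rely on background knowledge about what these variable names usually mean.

Variables eligible for adjustment (non-descendants of Exercise, excluding Exercise and AlcoholUse): {Stress}.
Backdoor paths from Exercise to AlcoholUse:
  P1: Exercise <- Stress -> AlcoholUse
The empty set is not sufficient: P1 (Exercise <- Stress -> AlcoholUse) has no collider blocking it and no conditioned non-collider, so it is open.
Try {Stress}:
  P1: blocked at fork node Stress ∈ conditioning set.
{Stress} contains no descendant of Exercise and blocks every backdoor path.
{Stress} is the unique smallest valid adjustment set.

{Stress}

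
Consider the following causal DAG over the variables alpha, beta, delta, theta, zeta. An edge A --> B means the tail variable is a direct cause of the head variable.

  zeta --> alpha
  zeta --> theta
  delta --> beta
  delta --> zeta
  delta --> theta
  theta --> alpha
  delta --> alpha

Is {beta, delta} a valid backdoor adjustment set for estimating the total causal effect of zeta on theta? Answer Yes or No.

Backdoor paths from zeta to theta (paths whose first edge points into zeta):
  P1: zeta <- delta -> theta
  P2: zeta <- delta -> alpha <- theta
Condition 1 (no descendant of zeta in the set): holds — descendants of zeta are {alpha, theta}; none are in {beta, delta}.
Condition 2 (every backdoor path blocked by {beta, delta}):
  P1: blocked at fork node delta ∈ conditioning set.
  P2: blocked at fork node delta ∈ conditioning set.
{beta, delta} satisfies the backdoor criterion.

Yes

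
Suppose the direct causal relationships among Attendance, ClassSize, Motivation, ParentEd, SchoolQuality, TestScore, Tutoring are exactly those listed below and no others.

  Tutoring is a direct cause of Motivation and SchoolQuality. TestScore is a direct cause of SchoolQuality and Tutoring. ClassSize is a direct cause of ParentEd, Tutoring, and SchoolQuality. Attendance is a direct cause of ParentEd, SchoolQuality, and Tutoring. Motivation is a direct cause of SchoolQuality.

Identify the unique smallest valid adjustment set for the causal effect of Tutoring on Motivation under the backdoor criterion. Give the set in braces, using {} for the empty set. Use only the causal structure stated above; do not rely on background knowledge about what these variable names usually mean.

Variables eligible for adjustment (non-descendants of Tutoring, excluding Tutoring and Motivation): {Attendance, ClassSize, ParentEd, TestScore}.
Backdoor paths from Tutoring to Motivation:
  P1: Tutoring <- Attendance -> ParentEd <- ClassSize -> SchoolQuality <- Motivation
  P2: Tutoring <- Attendance -> SchoolQuality <- Motivation
  P3: Tutoring <- ClassSize -> ParentEd <- Attendance -> SchoolQuality <- Motivation
  P4: Tutoring <- ClassSize -> SchoolQuality <- Motivation
  P5: Tutoring <- TestScore -> SchoolQuality <- Motivation
Each backdoor path contains an unconditioned collider, so every path is already blocked with the empty conditioning set:
  P1: blocked at collider ParentEd (neither it nor any descendant is in the conditioning set).
  P2: blocked at collider SchoolQuality (neither it nor any descendant is in the conditioning set).
  P3: blocked at collider ParentEd (neither it nor any descendant is in the conditioning set).
  P4: blocked at collider SchoolQuality (neither it nor any descendant is in the conditioning set).
  P5: blocked at collider SchoolQuality (neither it nor any descendant is in the conditioning set).
The empty set is therefore the unique smallest valid set.

{}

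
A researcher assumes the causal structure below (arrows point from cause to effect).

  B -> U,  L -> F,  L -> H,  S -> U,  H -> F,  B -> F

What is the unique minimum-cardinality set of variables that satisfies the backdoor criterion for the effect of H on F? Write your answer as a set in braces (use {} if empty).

{L}

Variables eligible for adjustment (non-descendants of H, excluding H and F): {B, L, S, U}.
Backdoor paths from H to F:
  P1: H <- L -> F
The empty set is not sufficient: P1 (H <- L -> F) has no collider blocking it and no conditioned non-collider, so it is open.
Try {L}:
  P1: blocked at fork node L ∈ conditioning set.
{L} contains no descendant of H and blocks every backdoor path.
No other singleton works — e.g. {B} leaves P1 open — so {L} is the unique smallest valid adjustment set.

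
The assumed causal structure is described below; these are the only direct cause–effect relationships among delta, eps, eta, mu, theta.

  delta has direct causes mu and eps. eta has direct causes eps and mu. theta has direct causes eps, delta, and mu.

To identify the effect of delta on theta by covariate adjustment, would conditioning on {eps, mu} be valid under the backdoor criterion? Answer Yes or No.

Backdoor paths from delta to theta (paths whose first edge points into delta):
  P1: delta <- eps -> theta
  P2: delta <- eps -> eta <- mu -> theta
  P3: delta <- mu -> theta
  P4: delta <- mu -> eta <- eps -> theta
Condition 1 (no descendant of delta in the set): holds — descendants of delta are {theta}; none are in {eps, mu}.
Condition 2 (every backdoor path blocked by {eps, mu}):
  P1: blocked at fork node eps ∈ conditioning set.
  P2: blocked at fork node eps ∈ conditioning set.
  P3: blocked at fork node mu ∈ conditioning set.
  P4: blocked at fork node mu ∈ conditioning set.
{eps, mu} satisfies the backdoor criterion.

Yes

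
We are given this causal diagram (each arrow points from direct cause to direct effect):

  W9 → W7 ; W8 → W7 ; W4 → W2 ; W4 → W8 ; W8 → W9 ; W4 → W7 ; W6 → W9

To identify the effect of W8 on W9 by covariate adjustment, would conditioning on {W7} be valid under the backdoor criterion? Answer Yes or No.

No

Backdoor paths from W8 to W9 (paths whose first edge points into W8):
  P1: W8 <- W4 -> W7 <- W9
Condition 1 (no descendant of W8 in the set): FAILS — W7 is a descendant of W8.
Condition 2 (every backdoor path blocked by {W7}):
  P1: open — collider(s) W7 are conditioned on (or have a conditioned descendant) and no non-collider on the path is in the set.
{W7} does not satisfy the backdoor criterion.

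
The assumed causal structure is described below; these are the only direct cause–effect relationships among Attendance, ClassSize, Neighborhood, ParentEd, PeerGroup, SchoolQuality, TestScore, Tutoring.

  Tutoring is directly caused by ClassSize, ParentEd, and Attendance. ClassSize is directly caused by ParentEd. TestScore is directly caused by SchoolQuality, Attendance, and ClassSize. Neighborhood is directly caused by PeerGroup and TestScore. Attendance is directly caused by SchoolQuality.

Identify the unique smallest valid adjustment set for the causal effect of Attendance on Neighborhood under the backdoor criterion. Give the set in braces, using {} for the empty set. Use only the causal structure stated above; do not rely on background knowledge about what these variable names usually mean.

Variables eligible for adjustment (non-descendants of Attendance, excluding Attendance and Neighborhood): {ClassSize, ParentEd, PeerGroup, SchoolQuality}.
Backdoor paths from Attendance to Neighborhood:
  P1: Attendance <- SchoolQuality -> TestScore -> Neighborhood
The empty set is not sufficient: P1 (Attendance <- SchoolQuality -> TestScore -> Neighborhood) has no collider blocking it and no conditioned non-collider, so it is open.
Try {SchoolQuality}:
  P1: blocked at fork node SchoolQuality ∈ conditioning set.
{SchoolQuality} contains no descendant of Attendance and blocks every backdoor path.
No other singleton works — e.g. {ParentEd} leaves P1 open — so {SchoolQuality} is the unique smallest valid adjustment set.

{SchoolQuality}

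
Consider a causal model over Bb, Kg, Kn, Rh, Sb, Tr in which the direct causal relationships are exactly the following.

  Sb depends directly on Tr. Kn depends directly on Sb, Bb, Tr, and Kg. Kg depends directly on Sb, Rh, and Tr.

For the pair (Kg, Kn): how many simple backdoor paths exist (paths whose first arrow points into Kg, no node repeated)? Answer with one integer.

A backdoor path from Kg to Kn is any simple undirected path whose first edge points into Kg (i.e. leaves Kg via a parent).
Parents of Kg: {Rh, Sb, Tr}.
Enumerating:
  P1: Kg <- Tr -> Sb -> Kn
  P2: Kg <- Tr -> Kn
  P3: Kg <- Sb <- Tr -> Kn
  P4: Kg <- Sb -> Kn
That exhausts the simple backdoor paths. Count: 4.

4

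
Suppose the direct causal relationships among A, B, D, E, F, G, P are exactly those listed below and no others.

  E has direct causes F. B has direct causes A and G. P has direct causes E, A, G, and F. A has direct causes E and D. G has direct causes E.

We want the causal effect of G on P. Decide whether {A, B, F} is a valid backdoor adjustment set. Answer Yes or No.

Backdoor paths from G to P (paths whose first edge points into G):
  P1: G <- E <- F -> P
  P2: G <- E -> A -> P
  P3: G <- E -> P
Condition 1 (no descendant of G in the set): FAILS — B is a descendant of G.
Condition 2 (every backdoor path blocked by {A, B, F}):
  P1: blocked at fork node F ∈ conditioning set.
  P2: blocked at chain node A ∈ conditioning set.
  P3: open — no interior node is in the conditioning set.
{A, B, F} does not satisfy the backdoor criterion.

No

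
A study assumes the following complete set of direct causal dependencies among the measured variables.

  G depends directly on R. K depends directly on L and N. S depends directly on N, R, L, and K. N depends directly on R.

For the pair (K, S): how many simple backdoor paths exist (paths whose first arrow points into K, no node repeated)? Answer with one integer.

A backdoor path from K to S is any simple undirected path whose first edge points into K (i.e. leaves K via a parent).
Parents of K: {L, N}.
Enumerating:
  P1: K <- L -> S
  P2: K <- N <- R -> S
  P3: K <- N -> S
That exhausts the simple backdoor paths. Count: 3.

3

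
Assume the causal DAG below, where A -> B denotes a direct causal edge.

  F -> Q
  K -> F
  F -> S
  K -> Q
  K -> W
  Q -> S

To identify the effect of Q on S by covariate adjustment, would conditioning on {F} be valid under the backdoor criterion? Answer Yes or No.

Backdoor paths from Q to S (paths whose first edge points into Q):
  P1: Q <- K -> F -> S
  P2: Q <- F -> S
Condition 1 (no descendant of Q in the set): holds — descendants of Q are {S}; none are in {F}.
Condition 2 (every backdoor path blocked by {F}):
  P1: blocked at chain node F ∈ conditioning set.
  P2: blocked at fork node F ∈ conditioning set.
{F} satisfies the backdoor criterion.

Yes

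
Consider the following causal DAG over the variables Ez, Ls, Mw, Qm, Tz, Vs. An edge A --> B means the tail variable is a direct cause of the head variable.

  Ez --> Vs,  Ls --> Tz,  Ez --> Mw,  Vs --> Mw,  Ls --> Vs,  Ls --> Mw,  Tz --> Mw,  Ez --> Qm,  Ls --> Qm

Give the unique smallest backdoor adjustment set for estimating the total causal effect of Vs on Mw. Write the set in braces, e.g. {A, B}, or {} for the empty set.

Variables eligible for adjustment (non-descendants of Vs, excluding Vs and Mw): {Ez, Ls, Qm, Tz}.
Backdoor paths from Vs to Mw:
  P1: Vs <- Ez -> Qm <- Ls -> Tz -> Mw
  P2: Vs <- Ez -> Qm <- Ls -> Mw
  P3: Vs <- Ez -> Mw
  P4: Vs <- Ls -> Qm <- Ez -> Mw
  P5: Vs <- Ls -> Tz -> Mw
  P6: Vs <- Ls -> Mw
The empty set is not sufficient: P3 (Vs <- Ez -> Mw) has no collider blocking it and no conditioned non-collider, so it is open.
Try {Ez, Ls}:
  P1: blocked at fork node Ez ∈ conditioning set.
  P2: blocked at fork node Ez ∈ conditioning set.
  P3: blocked at fork node Ez ∈ conditioning set.
  P4: blocked at fork node Ls ∈ conditioning set.
  P5: blocked at fork node Ls ∈ conditioning set.
  P6: blocked at fork node Ls ∈ conditioning set.
{Ez, Ls} contains no descendant of Vs and blocks every backdoor path.
Every element of {Ez, Ls} is needed (dropping Ez leaves P3 open; dropping Ls leaves P5 open), so no proper subset is valid.
Among all size-2 subsets of the eligible variables, only {Ez, Ls} blocks every backdoor path, so it is the unique smallest valid adjustment set.

{Ez, Ls}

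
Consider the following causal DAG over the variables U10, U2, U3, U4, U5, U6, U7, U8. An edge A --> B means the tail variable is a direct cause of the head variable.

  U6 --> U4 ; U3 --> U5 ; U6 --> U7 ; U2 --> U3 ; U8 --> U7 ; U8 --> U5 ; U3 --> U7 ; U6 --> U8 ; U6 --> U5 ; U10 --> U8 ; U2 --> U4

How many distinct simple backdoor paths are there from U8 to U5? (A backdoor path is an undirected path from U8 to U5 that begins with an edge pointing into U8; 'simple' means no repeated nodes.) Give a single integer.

A backdoor path from U8 to U5 is any simple undirected path whose first edge points into U8 (i.e. leaves U8 via a parent).
Parents of U8: {U10, U6}.
Enumerating:
  P1: U8 <- U6 -> U4 <- U2 -> U3 -> U5
  P2: U8 <- U6 -> U7 <- U3 -> U5
  P3: U8 <- U6 -> U5
That exhausts the simple backdoor paths. Count: 3.

3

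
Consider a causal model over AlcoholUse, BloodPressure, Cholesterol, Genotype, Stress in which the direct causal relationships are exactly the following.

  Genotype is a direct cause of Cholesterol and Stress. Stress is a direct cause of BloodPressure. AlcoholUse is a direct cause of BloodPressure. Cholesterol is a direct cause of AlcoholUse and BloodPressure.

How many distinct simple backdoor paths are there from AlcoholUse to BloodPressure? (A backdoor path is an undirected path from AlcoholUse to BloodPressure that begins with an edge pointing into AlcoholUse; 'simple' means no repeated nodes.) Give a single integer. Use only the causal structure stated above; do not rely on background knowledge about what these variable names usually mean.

A backdoor path from AlcoholUse to BloodPressure is any simple undirected path whose first edge points into AlcoholUse (i.e. leaves AlcoholUse via a parent).
Parents of AlcoholUse: {Cholesterol}.
Enumerating:
  P1: AlcoholUse <- Cholesterol <- Genotype -> Stress -> BloodPressure
  P2: AlcoholUse <- Cholesterol -> BloodPressure
That exhausts the simple backdoor paths. Count: 2.

2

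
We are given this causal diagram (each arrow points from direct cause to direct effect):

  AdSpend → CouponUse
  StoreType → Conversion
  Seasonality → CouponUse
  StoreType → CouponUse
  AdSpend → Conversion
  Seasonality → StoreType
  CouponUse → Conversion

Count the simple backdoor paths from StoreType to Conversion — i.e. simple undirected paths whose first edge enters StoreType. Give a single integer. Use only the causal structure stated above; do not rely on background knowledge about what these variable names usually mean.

A backdoor path from StoreType to Conversion is any simple undirected path whose first edge points into StoreType (i.e. leaves StoreType via a parent).
Parents of StoreType: {Seasonality}.
Enumerating:
  P1: StoreType <- Seasonality -> CouponUse <- AdSpend -> Conversion
  P2: StoreType <- Seasonality -> CouponUse -> Conversion
That exhausts the simple backdoor paths. Count: 2.

2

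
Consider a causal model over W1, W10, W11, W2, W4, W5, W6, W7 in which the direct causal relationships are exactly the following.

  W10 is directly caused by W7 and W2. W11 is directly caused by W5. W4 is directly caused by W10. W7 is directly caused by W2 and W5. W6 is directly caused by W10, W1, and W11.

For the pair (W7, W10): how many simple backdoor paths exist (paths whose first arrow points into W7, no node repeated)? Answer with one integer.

A backdoor path from W7 to W10 is any simple undirected path whose first edge points into W7 (i.e. leaves W7 via a parent).
Parents of W7: {W2, W5}.
Enumerating:
  P1: W7 <- W5 -> W11 -> W6 <- W10
  P2: W7 <- W2 -> W10
That exhausts the simple backdoor paths. Count: 2.

2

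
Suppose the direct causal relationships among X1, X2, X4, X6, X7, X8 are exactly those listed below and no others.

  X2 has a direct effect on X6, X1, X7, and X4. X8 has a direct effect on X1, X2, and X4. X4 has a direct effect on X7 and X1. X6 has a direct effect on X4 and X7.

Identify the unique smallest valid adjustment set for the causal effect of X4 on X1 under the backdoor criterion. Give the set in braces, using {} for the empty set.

{X2, X8}

Variables eligible for adjustment (non-descendants of X4, excluding X4 and X1): {X2, X6, X8}.
Backdoor paths from X4 to X1:
  P1: X4 <- X8 -> X2 -> X1
  P2: X4 <- X8 -> X1
  P3: X4 <- X2 <- X8 -> X1
  P4: X4 <- X2 -> X1
  P5: X4 <- X6 <- X2 <- X8 -> X1
  P6: X4 <- X6 <- X2 -> X1
  P7: X4 <- X6 -> X7 <- X2 <- X8 -> X1
  P8: X4 <- X6 -> X7 <- X2 -> X1
The empty set is not sufficient: P1 (X4 <- X8 -> X2 -> X1) has no collider blocking it and no conditioned non-collider, so it is open.
Try {X2, X8}:
  P1: blocked at fork node X8 ∈ conditioning set.
  P2: blocked at fork node X8 ∈ conditioning set.
  P3: blocked at chain node X2 ∈ conditioning set.
  P4: blocked at fork node X2 ∈ conditioning set.
  P5: blocked at chain node X2 ∈ conditioning set.
  P6: blocked at fork node X2 ∈ conditioning set.
  P7: blocked at collider X7 (neither it nor any descendant is in the conditioning set).
  P8: blocked at collider X7 (neither it nor any descendant is in the conditioning set).
{X2, X8} contains no descendant of X4 and blocks every backdoor path.
Every element of {X2, X8} is needed (dropping X2 leaves P4 open; dropping X8 leaves P2 open), so no proper subset is valid.
Among all size-2 subsets of the eligible variables, only {X2, X8} blocks every backdoor path, so it is the unique smallest valid adjustment set.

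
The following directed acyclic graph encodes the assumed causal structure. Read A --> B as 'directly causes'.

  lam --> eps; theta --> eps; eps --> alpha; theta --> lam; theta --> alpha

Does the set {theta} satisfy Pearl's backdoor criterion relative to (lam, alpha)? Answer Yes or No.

Backdoor paths from lam to alpha (paths whose first edge points into lam):
  P1: lam <- theta -> eps -> alpha
  P2: lam <- theta -> alpha
Condition 1 (no descendant of lam in the set): holds — descendants of lam are {alpha, eps}; none are in {theta}.
Condition 2 (every backdoor path blocked by {theta}):
  P1: blocked at fork node theta ∈ conditioning set.
  P2: blocked at fork node theta ∈ conditioning set.
{theta} satisfies the backdoor criterion.

Yes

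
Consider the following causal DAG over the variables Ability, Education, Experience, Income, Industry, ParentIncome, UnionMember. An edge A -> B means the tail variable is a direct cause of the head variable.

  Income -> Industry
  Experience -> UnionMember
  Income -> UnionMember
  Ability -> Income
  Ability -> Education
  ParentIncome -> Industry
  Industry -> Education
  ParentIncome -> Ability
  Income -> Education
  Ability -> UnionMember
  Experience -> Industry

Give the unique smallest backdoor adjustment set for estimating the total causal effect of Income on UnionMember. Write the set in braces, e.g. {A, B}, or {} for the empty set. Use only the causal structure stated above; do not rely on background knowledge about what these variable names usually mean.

Variables eligible for adjustment (non-descendants of Income, excluding Income and UnionMember): {Ability, Experience, ParentIncome}.
Backdoor paths from Income to UnionMember:
  P1: Income <- Ability <- ParentIncome -> Industry <- Experience -> UnionMember
  P2: Income <- Ability -> Education <- Industry <- Experience -> UnionMember
  P3: Income <- Ability -> UnionMember
The empty set is not sufficient: P3 (Income <- Ability -> UnionMember) has no collider blocking it and no conditioned non-collider, so it is open.
Try {Ability}:
  P1: blocked at chain node Ability ∈ conditioning set.
  P2: blocked at fork node Ability ∈ conditioning set.
  P3: blocked at fork node Ability ∈ conditioning set.
{Ability} contains no descendant of Income and blocks every backdoor path.
No other singleton works — e.g. {ParentIncome} leaves P3 open — so {Ability} is the unique smallest valid adjustment set.

{Ability}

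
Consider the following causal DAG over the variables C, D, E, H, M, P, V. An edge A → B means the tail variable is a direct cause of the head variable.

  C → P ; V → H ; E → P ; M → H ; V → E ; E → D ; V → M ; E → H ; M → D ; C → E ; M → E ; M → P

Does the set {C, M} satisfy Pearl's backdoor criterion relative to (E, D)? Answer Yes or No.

Backdoor paths from E to D (paths whose first edge points into E):
  P1: E <- C -> P <- M -> D
  P2: E <- V -> M -> D
  P3: E <- V -> H <- M -> D
  P4: E <- M -> D
Condition 1 (no descendant of E in the set): holds — descendants of E are {D, H, P}; none are in {C, M}.
Condition 2 (every backdoor path blocked by {C, M}):
  P1: blocked at fork node C ∈ conditioning set.
  P2: blocked at chain node M ∈ conditioning set.
  P3: blocked at collider H (neither it nor any descendant is in the conditioning set).
  P4: blocked at fork node M ∈ conditioning set.
{C, M} satisfies the backdoor criterion.

Yes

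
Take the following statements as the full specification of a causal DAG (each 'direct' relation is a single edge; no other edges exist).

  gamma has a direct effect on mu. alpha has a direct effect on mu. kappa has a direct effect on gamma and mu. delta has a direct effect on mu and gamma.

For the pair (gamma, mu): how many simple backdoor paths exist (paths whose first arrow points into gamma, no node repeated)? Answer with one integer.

A backdoor path from gamma to mu is any simple undirected path whose first edge points into gamma (i.e. leaves gamma via a parent).
Parents of gamma: {delta, kappa}.
Enumerating:
  P1: gamma <- delta -> mu
  P2: gamma <- kappa -> mu
That exhausts the simple backdoor paths. Count: 2.

2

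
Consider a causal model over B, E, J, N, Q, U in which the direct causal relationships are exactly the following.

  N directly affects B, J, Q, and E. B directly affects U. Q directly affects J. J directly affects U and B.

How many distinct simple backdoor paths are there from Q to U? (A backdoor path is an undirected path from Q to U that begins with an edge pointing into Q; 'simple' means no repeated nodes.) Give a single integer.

A backdoor path from Q to U is any simple undirected path whose first edge points into Q (i.e. leaves Q via a parent).
Parents of Q: {N}.
Enumerating:
  P1: Q <- N -> J -> B -> U
  P2: Q <- N -> J -> U
  P3: Q <- N -> B <- J -> U
  P4: Q <- N -> B -> U
That exhausts the simple backdoor paths. Count: 4.

4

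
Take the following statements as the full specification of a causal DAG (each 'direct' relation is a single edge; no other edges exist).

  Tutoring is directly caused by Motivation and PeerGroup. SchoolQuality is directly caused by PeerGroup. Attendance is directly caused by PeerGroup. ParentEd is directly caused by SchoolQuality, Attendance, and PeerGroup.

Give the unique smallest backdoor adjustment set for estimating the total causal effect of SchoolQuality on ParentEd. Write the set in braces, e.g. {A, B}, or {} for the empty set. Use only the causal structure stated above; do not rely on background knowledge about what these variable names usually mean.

Variables eligible for adjustment (non-descendants of SchoolQuality, excluding SchoolQuality and ParentEd): {Attendance, Motivation, PeerGroup, Tutoring}.
Backdoor paths from SchoolQuality to ParentEd:
  P1: SchoolQuality <- PeerGroup -> Attendance -> ParentEd
  P2: SchoolQuality <- PeerGroup -> ParentEd
The empty set is not sufficient: P1 (SchoolQuality <- PeerGroup -> Attendance -> ParentEd) has no collider blocking it and no conditioned non-collider, so it is open.
Try {PeerGroup}:
  P1: blocked at fork node PeerGroup ∈ conditioning set.
  P2: blocked at fork node PeerGroup ∈ conditioning set.
{PeerGroup} contains no descendant of SchoolQuality and blocks every backdoor path.
No other singleton works — e.g. {Attendance} leaves P2 open — so {PeerGroup} is the unique smallest valid adjustment set.

{PeerGroup}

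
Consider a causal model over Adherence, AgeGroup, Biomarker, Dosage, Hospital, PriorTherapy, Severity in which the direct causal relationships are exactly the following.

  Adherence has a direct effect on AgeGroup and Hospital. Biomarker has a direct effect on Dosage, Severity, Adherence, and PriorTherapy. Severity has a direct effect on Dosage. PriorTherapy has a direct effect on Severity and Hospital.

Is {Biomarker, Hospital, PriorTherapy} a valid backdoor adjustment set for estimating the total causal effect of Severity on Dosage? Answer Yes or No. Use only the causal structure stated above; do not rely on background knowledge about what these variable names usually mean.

Backdoor paths from Severity to Dosage (paths whose first edge points into Severity):
  P1: Severity <- Biomarker -> Dosage
  P2: Severity <- PriorTherapy <- Biomarker -> Dosage
  P3: Severity <- PriorTherapy -> Hospital <- Adherence <- Biomarker -> Dosage
Condition 1 (no descendant of Severity in the set): holds — descendants of Severity are {Dosage}; none are in {Biomarker, Hospital, PriorTherapy}.
Condition 2 (every backdoor path blocked by {Biomarker, Hospital, PriorTherapy}):
  P1: blocked at fork node Biomarker ∈ conditioning set.
  P2: blocked at chain node PriorTherapy ∈ conditioning set.
  P3: blocked at fork node PriorTherapy ∈ conditioning set.
{Biomarker, Hospital, PriorTherapy} satisfies the backdoor criterion.

Yes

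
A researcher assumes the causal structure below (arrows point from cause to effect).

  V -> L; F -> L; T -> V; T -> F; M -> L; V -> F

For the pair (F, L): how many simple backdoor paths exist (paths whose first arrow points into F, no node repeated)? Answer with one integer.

2

A backdoor path from F to L is any simple undirected path whose first edge points into F (i.e. leaves F via a parent).
Parents of F: {T, V}.
Enumerating:
  P1: F <- T -> V -> L
  P2: F <- V -> L
That exhausts the simple backdoor paths. Count: 2.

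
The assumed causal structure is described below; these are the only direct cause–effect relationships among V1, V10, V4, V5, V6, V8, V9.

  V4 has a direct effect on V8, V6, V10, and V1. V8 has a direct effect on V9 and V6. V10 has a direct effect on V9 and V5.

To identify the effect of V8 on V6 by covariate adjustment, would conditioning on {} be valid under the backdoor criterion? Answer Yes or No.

No

Backdoor paths from V8 to V6 (paths whose first edge points into V8):
  P1: V8 <- V4 -> V6
Condition 1 (no descendant of V8 in the set): holds — descendants of V8 are {V6, V9}; none are in {}.
Condition 2 (every backdoor path blocked by {}):
  P1: open — no interior node is in the conditioning set.
{} does not satisfy the backdoor criterion.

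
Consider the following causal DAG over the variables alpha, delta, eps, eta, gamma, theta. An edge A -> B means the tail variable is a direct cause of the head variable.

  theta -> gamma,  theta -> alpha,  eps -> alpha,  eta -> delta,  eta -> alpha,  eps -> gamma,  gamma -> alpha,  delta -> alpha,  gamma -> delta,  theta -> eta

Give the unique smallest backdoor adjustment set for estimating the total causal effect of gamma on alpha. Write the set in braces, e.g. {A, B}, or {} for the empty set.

Variables eligible for adjustment (non-descendants of gamma, excluding gamma and alpha): {eps, eta, theta}.
Backdoor paths from gamma to alpha:
  P1: gamma <- theta -> eta -> delta -> alpha
  P2: gamma <- theta -> eta -> alpha
  P3: gamma <- theta -> alpha
  P4: gamma <- eps -> alpha
The empty set is not sufficient: P1 (gamma <- theta -> eta -> delta -> alpha) has no collider blocking it and no conditioned non-collider, so it is open.
Try {eps, theta}:
  P1: blocked at fork node theta ∈ conditioning set.
  P2: blocked at fork node theta ∈ conditioning set.
  P3: blocked at fork node theta ∈ conditioning set.
  P4: blocked at fork node eps ∈ conditioning set.
{eps, theta} contains no descendant of gamma and blocks every backdoor path.
Every element of {eps, theta} is needed (dropping eps leaves P4 open; dropping theta leaves P1 open), so no proper subset is valid.
Among all size-2 subsets of the eligible variables, only {eps, theta} blocks every backdoor path, so it is the unique smallest valid adjustment set.

{eps, theta}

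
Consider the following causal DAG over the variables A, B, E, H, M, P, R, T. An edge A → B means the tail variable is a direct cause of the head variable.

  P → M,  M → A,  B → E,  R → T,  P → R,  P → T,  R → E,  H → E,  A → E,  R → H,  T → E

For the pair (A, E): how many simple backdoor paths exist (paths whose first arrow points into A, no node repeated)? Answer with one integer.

A backdoor path from A to E is any simple undirected path whose first edge points into A (i.e. leaves A via a parent).
Parents of A: {M}.
Enumerating:
  P1: A <- M <- P -> R -> H -> E
  P2: A <- M <- P -> R -> T -> E
  P3: A <- M <- P -> R -> E
  P4: A <- M <- P -> T <- R -> H -> E
  P5: A <- M <- P -> T <- R -> E
  P6: A <- M <- P -> T -> E
That exhausts the simple backdoor paths. Count: 6.

6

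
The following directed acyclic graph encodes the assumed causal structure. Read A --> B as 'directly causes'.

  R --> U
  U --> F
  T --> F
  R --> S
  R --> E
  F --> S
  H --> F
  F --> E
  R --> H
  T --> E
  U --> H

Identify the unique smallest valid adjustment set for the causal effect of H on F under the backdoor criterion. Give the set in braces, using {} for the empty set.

{U}

Variables eligible for adjustment (non-descendants of H, excluding H and F): {R, T, U}.
Backdoor paths from H to F:
  P1: H <- R -> U -> F
  P2: H <- R -> E <- T -> F
  P3: H <- R -> E <- F
  P4: H <- R -> S <- F
  P5: H <- U <- R -> E <- T -> F
  P6: H <- U <- R -> E <- F
  P7: H <- U <- R -> S <- F
  P8: H <- U -> F
The empty set is not sufficient: P1 (H <- R -> U -> F) has no collider blocking it and no conditioned non-collider, so it is open.
Try {U}:
  P1: blocked at chain node U ∈ conditioning set.
  P2: blocked at collider E (neither it nor any descendant is in the conditioning set).
  P3: blocked at collider E (neither it nor any descendant is in the conditioning set).
  P4: blocked at collider S (neither it nor any descendant is in the conditioning set).
  P5: blocked at chain node U ∈ conditioning set.
  P6: blocked at chain node U ∈ conditioning set.
  P7: blocked at chain node U ∈ conditioning set.
  P8: blocked at fork node U ∈ conditioning set.
{U} contains no descendant of H and blocks every backdoor path.
No other singleton works — e.g. {R} leaves P8 open — so {U} is the unique smallest valid adjustment set.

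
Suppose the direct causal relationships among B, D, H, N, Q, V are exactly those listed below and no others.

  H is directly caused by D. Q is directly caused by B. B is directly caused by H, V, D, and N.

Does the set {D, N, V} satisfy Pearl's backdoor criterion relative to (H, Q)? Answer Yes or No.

Backdoor paths from H to Q (paths whose first edge points into H):
  P1: H <- D -> B -> Q
Condition 1 (no descendant of H in the set): holds — descendants of H are {B, Q}; none are in {D, N, V}.
Condition 2 (every backdoor path blocked by {D, N, V}):
  P1: blocked at fork node D ∈ conditioning set.
{D, N, V} satisfies the backdoor criterion.

Yes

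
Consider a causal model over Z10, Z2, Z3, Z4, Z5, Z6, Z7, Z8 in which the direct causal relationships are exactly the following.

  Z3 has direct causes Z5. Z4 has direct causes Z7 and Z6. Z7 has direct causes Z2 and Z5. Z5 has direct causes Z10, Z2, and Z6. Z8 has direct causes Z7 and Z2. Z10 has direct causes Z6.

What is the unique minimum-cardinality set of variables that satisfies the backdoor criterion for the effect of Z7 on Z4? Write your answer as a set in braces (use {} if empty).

{Z6}

Variables eligible for adjustment (non-descendants of Z7, excluding Z7 and Z4): {Z10, Z2, Z3, Z5, Z6}.
Backdoor paths from Z7 to Z4:
  P1: Z7 <- Z2 -> Z5 <- Z6 -> Z4
  P2: Z7 <- Z2 -> Z5 <- Z10 <- Z6 -> Z4
  P3: Z7 <- Z5 <- Z6 -> Z4
  P4: Z7 <- Z5 <- Z10 <- Z6 -> Z4
The empty set is not sufficient: P3 (Z7 <- Z5 <- Z6 -> Z4) has no collider blocking it and no conditioned non-collider, so it is open.
Try {Z6}:
  P1: blocked at collider Z5 (neither it nor any descendant is in the conditioning set).
  P2: blocked at collider Z5 (neither it nor any descendant is in the conditioning set).
  P3: blocked at fork node Z6 ∈ conditioning set.
  P4: blocked at fork node Z6 ∈ conditioning set.
{Z6} contains no descendant of Z7 and blocks every backdoor path.
No other singleton works — e.g. {Z2} leaves P3 open — so {Z6} is the unique smallest valid adjustment set.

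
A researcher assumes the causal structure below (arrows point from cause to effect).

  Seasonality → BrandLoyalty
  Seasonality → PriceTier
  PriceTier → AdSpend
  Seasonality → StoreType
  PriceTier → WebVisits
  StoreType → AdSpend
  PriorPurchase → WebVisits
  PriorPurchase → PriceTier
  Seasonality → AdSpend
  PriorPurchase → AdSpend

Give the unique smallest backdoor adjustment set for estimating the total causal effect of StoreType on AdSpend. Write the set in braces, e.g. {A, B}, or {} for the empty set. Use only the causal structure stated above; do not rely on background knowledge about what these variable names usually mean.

{Seasonality}

Variables eligible for adjustment (non-descendants of StoreType, excluding StoreType and AdSpend): {BrandLoyalty, PriceTier, PriorPurchase, Seasonality, WebVisits}.
Backdoor paths from StoreType to AdSpend:
  P1: StoreType <- Seasonality -> PriceTier <- PriorPurchase -> AdSpend
  P2: StoreType <- Seasonality -> PriceTier -> AdSpend
  P3: StoreType <- Seasonality -> PriceTier -> WebVisits <- PriorPurchase -> AdSpend
  P4: StoreType <- Seasonality -> AdSpend
The empty set is not sufficient: P2 (StoreType <- Seasonality -> PriceTier -> AdSpend) has no collider blocking it and no conditioned non-collider, so it is open.
Try {Seasonality}:
  P1: blocked at fork node Seasonality ∈ conditioning set.
  P2: blocked at fork node Seasonality ∈ conditioning set.
  P3: blocked at fork node Seasonality ∈ conditioning set.
  P4: blocked at fork node Seasonality ∈ conditioning set.
{Seasonality} contains no descendant of StoreType and blocks every backdoor path.
No other singleton works — e.g. {PriorPurchase} leaves P2 open — so {Seasonality} is the unique smallest valid adjustment set.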